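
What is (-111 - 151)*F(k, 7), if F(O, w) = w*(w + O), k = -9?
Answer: 3668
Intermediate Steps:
F(O, w) = w*(O + w)
(-111 - 151)*F(k, 7) = (-111 - 151)*(7*(-9 + 7)) = -1834*(-2) = -262*(-14) = 3668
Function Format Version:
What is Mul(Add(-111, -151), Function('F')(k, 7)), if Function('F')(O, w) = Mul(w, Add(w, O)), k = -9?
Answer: 3668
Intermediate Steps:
Function('F')(O, w) = Mul(w, Add(O, w))
Mul(Add(-111, -151), Function('F')(k, 7)) = Mul(Add(-111, -151), Mul(7, Add(-9, 7))) = Mul(-262, Mul(7, -2)) = Mul(-262, -14) = 3668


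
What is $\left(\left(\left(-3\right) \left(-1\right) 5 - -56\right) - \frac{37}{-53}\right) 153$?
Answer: $\frac{581400}{53} \approx 10970.0$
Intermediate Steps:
$\left(\left(\left(-3\right) \left(-1\right) 5 - -56\right) - \frac{37}{-53}\right) 153 = \left(\left(3 \cdot 5 + 56\right) - - \frac{37}{53}\right) 153 = \left(\left(15 + 56\right) + \frac{37}{53}\right) 153 = \left(71 + \frac{37}{53}\right) 153 = \frac{3800}{53} \cdot 153 = \frac{581400}{53}$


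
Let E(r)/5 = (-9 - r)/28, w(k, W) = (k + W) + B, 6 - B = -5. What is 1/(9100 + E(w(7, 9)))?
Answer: 7/63655 ≈ 0.00010997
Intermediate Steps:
B = 11 (B = 6 - 1*(-5) = 6 + 5 = 11)
w(k, W) = 11 + W + k (w(k, W) = (k + W) + 11 = (W + k) + 11 = 11 + W + k)
E(r) = -45/28 - 5*r/28 (E(r) = 5*((-9 - r)/28) = 5*((-9 - r)*(1/28)) = 5*(-9/28 - r/28) = -45/28 - 5*r/28)
1/(9100 + E(w(7, 9))) = 1/(9100 + (-45/28 - 5*(11 + 9 + 7)/28)) = 1/(9100 + (-45/28 - 5/28*27)) = 1/(9100 + (-45/28 - 135/28)) = 1/(9100 - 45/7) = 1/(63655/7) = 7/63655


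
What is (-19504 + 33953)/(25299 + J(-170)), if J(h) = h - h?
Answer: 14449/25299 ≈ 0.57113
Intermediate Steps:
J(h) = 0
(-19504 + 33953)/(25299 + J(-170)) = (-19504 + 33953)/(25299 + 0) = 14449/25299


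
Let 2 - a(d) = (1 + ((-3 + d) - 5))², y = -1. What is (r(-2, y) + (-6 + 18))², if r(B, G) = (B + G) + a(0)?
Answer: 1444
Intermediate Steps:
a(d) = 2 - (-7 + d)² (a(d) = 2 - (1 + ((-3 + d) - 5))² = 2 - (1 + (-8 + d))² = 2 - (-7 + d)²)
r(B, G) = -47 + B + G (r(B, G) = (B + G) + (2 - (-7 + 0)²) = (B + G) + (2 - 1*(-7)²) = (B + G) + (2 - 1*49) = (B + G) + (2 - 49) = (B + G) - 47 = -47 + B + G)
(r(-2, y) + (-6 + 18))² = ((-47 - 2 - 1) + (-6 + 18))² = (-50 + 12)² = (-38)² = 1444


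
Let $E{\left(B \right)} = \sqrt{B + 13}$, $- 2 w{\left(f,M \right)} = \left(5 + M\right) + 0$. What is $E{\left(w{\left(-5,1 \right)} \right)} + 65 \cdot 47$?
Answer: $3055 + \sqrt{10} \approx 3058.2$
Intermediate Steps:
$w{\left(f,M \right)} = - \frac{5}{2} - \frac{M}{2}$ ($w{\left(f,M \right)} = - \frac{\left(5 + M\right) + 0}{2} = - \frac{5 + M}{2} = - \frac{5}{2} - \frac{M}{2}$)
$E{\left(B \right)} = \sqrt{13 + B}$
$E{\left(w{\left(-5,1 \right)} \right)} + 65 \cdot 47 = \sqrt{13 - 3} + 65 \cdot 47 = \sqrt{13 - 3} + 3055 = \sqrt{10} + 3055 = 3055 + \sqrt{10}$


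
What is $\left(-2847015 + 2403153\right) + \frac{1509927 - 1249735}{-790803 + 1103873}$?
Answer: $- \frac{69479808074}{156535} \approx -4.4386 \cdot 10^{5}$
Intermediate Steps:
$\left(-2847015 + 2403153\right) + \frac{1509927 - 1249735}{-790803 + 1103873} = -443862 + \frac{260192}{313070} = -443862 + 260192 \cdot \frac{1}{313070} = -443862 + \frac{130096}{156535} = - \frac{69479808074}{156535}$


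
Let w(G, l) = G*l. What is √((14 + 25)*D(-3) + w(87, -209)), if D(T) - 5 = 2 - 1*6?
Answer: 36*I*√14 ≈ 134.7*I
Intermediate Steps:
D(T) = 1 (D(T) = 5 + (2 - 1*6) = 5 + (2 - 6) = 5 - 4 = 1)
√((14 + 25)*D(-3) + w(87, -209)) = √((14 + 25)*1 + 87*(-209)) = √(39*1 - 18183) = √(39 - 18183) = √(-18144) = 36*I*√14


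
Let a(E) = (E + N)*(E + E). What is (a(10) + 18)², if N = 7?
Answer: 128164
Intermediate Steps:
a(E) = 2*E*(7 + E) (a(E) = (E + 7)*(E + E) = (7 + E)*(2*E) = 2*E*(7 + E))
(a(10) + 18)² = (2*10*(7 + 10) + 18)² = (2*10*17 + 18)² = (340 + 18)² = 358² = 128164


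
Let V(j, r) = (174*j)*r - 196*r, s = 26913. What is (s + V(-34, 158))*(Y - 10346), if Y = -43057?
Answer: 50133828549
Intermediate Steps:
V(j, r) = -196*r + 174*j*r (V(j, r) = 174*j*r - 196*r = -196*r + 174*j*r)
(s + V(-34, 158))*(Y - 10346) = (26913 + 2*158*(-98 + 87*(-34)))*(-43057 - 10346) = (26913 + 2*158*(-98 - 2958))*(-53403) = (26913 + 2*158*(-3056))*(-53403) = (26913 - 965696)*(-53403) = -938783*(-53403) = 50133828549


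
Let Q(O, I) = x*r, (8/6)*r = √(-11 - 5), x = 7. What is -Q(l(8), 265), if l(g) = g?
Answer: -21*I ≈ -21.0*I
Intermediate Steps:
r = 3*I (r = 3*√(-11 - 5)/4 = 3*√(-16)/4 = 3*(4*I)/4 = 3*I ≈ 3.0*I)
Q(O, I) = 21*I (Q(O, I) = 7*(3*I) = 21*I)
-Q(l(8), 265) = -21*I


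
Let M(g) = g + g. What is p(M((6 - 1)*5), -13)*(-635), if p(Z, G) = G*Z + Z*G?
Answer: 825500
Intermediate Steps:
M(g) = 2*g
p(Z, G) = 2*G*Z (p(Z, G) = G*Z + G*Z = 2*G*Z)
p(M((6 - 1)*5), -13)*(-635) = (2*(-13)*(2*((6 - 1)*5)))*(-635) = (2*(-13)*(2*(5*5)))*(-635) = (2*(-13)*(2*25))*(-635) = (2*(-13)*50)*(-635) = -1300*(-635) = 825500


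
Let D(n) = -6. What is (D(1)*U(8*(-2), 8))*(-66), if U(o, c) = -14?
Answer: -5544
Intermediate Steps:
(D(1)*U(8*(-2), 8))*(-66) = -6*(-14)*(-66) = 84*(-66) = -5544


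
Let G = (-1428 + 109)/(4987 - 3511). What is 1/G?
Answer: -1476/1319 ≈ -1.1190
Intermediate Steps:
G = -1319/1476 ≈ -0.89363
1/G = 1/(-1319/1476) = -1476/1319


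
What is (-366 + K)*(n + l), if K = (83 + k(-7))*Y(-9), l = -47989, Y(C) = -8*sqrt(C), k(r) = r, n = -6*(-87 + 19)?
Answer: 17414646 + 86787744*I ≈ 1.7415e+7 + 8.6788e+7*I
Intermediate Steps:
n = 408 (n = -6*(-68) = 408)
K = -1824*I (K = (83 - 7)*(-24*I) = 76*(-24*I) = -1824*I ≈ -1824.0*I)
(-366 + K)*(n + l) = (-366 - 1824*I)*(408 - 47989) = (-366 - 1824*I)*(-47581) = 17414646 + 86787744*I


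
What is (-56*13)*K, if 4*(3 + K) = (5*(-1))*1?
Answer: 3094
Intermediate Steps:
K = -17/4 (K = -3 + ((5*(-1))*1)/4 = -3 + (-5*1)/4 = -3 + (1/4)*(-5) = -3 - 5/4 = -17/4 ≈ -4.2500)
(-56*13)*K = -56*13*(-17/4) = -728*(-17/4) = 3094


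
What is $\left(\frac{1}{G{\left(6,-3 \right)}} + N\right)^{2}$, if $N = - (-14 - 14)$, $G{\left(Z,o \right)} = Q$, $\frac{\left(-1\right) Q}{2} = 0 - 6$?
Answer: $\frac{113569}{144} \approx 788.67$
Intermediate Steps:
$Q = 12$ ($Q = - 2 \left(0 - 6\right) = \left(-2\right) \left(-6\right) = 12$)
$G{\left(Z,o \right)} = 12$
$N = 28$ ($N = \left(-1\right) \left(-28\right) = 28$)
$\left(\frac{1}{G{\left(6,-3 \right)}} + N\right)^{2} = \left(\frac{1}{12} + 28\right)^{2} = \left(\frac{337}{12}\right)^{2} = \frac{113569}{144}$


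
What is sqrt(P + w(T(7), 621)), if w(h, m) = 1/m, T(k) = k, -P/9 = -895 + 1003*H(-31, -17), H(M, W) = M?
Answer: sqrt(12335884377)/207 ≈ 536.56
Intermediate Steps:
P = 287892 (P = -9*(-895 + 1003*(-31)) = -9*(-895 - 31093) = -9*(-31988) = 287892)
sqrt(P + w(T(7), 621)) = sqrt(287892 + 1/621) = sqrt(178780933/621) = sqrt(12335884377)/207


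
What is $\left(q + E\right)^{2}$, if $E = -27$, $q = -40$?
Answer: $4489$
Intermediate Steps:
$\left(q + E\right)^{2} = \left(-40 - 27\right)^{2} = \left(-67\right)^{2} = 4489$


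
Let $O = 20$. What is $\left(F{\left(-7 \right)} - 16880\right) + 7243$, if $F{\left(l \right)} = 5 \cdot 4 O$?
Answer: $-9237$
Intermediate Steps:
$F{\left(l \right)} = 400$ ($F{\left(l \right)} = 5 \cdot 4 \cdot 20 = 20 \cdot 20 = 400$)
$\left(F{\left(-7 \right)} - 16880\right) + 7243 = \left(400 - 16880\right) + 7243 = -16480 + 7243 = -9237$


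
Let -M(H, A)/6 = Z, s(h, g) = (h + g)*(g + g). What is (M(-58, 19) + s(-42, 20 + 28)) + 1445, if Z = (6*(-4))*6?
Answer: 2885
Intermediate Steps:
Z = -144 (Z = -24*6 = -144)
s(h, g) = 2*g*(g + h) (s(h, g) = (g + h)*(2*g) = 2*g*(g + h))
M(H, A) = 864 (M(H, A) = -6*(-144) = 864)
(M(-58, 19) + s(-42, 20 + 28)) + 1445 = (864 + 2*(20 + 28)*((20 + 28) - 42)) + 1445 = (864 + 2*48*(48 - 42)) + 1445 = (864 + 2*48*6) + 1445 = (864 + 576) + 1445 = 1440 + 1445 = 2885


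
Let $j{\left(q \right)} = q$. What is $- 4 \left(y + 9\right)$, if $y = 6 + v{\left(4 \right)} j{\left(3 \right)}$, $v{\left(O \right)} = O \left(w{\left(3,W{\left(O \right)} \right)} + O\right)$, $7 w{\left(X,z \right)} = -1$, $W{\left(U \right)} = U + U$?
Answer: $- \frac{1716}{7} \approx -245.14$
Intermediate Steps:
$W{\left(U \right)} = 2 U$
$w{\left(X,z \right)} = - \frac{1}{7}$ ($w{\left(X,z \right)} = \frac{1}{7} \left(-1\right) = - \frac{1}{7}$)
$v{\left(O \right)} = O \left(- \frac{1}{7} + O\right)$
$y = \frac{366}{7}$ ($y = 6 + 4 \left(- \frac{1}{7} + 4\right) 3 = 6 + 4 \cdot \frac{27}{7} \cdot 3 = 6 + \frac{108}{7} \cdot 3 = 6 + \frac{324}{7} = \frac{366}{7} \approx 52.286$)
$- 4 \left(y + 9\right) = - 4 \left(\frac{366}{7} + 9\right) = \left(-4\right) \frac{429}{7} = - \frac{1716}{7}$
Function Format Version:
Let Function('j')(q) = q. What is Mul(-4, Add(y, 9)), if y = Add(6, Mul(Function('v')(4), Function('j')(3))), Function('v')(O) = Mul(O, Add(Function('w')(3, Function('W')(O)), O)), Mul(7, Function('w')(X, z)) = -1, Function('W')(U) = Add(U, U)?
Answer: Rational(-1716, 7) ≈ -245.14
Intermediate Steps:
Function('W')(U) = Mul(2, U)
Function('w')(X, z) = Rational(-1, 7) (Function('w')(X, z) = Mul(Rational(1, 7), -1) = Rational(-1, 7))
Function('v')(O) = Mul(O, Add(Rational(-1, 7), O))
y = Rational(366, 7) (y = Add(6, Mul(Mul(4, Add(Rational(-1, 7), 4)), 3)) = Add(6, Mul(Mul(4, Rational(27, 7)), 3)) = Add(6, Mul(Rational(108, 7), 3)) = Add(6, Rational(324, 7)) = Rational(366, 7) ≈ 52.286)
Mul(-4, Add(y, 9)) = Mul(-4, Add(Rational(366, 7), 9)) = Mul(-4, Rational(429, 7)) = Rational(-1716, 7)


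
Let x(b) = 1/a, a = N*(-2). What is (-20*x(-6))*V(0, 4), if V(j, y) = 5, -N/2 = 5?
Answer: -5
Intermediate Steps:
N = -10 (N = -2*5 = -10)
a = 20 (a = -10*(-2) = 20)
x(b) = 1/20
(-20*x(-6))*V(0, 4) = -20*1/20*5 = -1*5 = -5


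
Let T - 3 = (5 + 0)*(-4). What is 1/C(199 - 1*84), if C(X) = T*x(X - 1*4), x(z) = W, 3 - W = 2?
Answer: -1/17 ≈ -0.058824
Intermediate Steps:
W = 1 (W = 3 - 1*2 = 3 - 2 = 1)
x(z) = 1
T = -17 (T = 3 + (5 + 0)*(-4) = 3 + 5*(-4) = 3 - 20 = -17)
C(X) = -17 (C(X) = -17*1 = -17)
1/C(199 - 1*84) = 1/(-17) = -1/17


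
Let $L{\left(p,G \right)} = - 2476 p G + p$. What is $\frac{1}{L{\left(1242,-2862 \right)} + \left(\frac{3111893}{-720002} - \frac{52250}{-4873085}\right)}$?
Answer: $\frac{701726189234}{6176033057148638169483} \approx 1.1362 \cdot 10^{-10}$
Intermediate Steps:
$L{\left(p,G \right)} = p - 2476 G p$ ($L{\left(p,G \right)} = - 2476 G p + p = p - 2476 G p$)
$\frac{1}{L{\left(1242,-2862 \right)} + \left(\frac{3111893}{-720002} - \frac{52250}{-4873085}\right)} = \frac{1}{1242 \left(1 - -7086312\right) + \left(\frac{3111893}{-720002} - \frac{52250}{-4873085}\right)} = \frac{1}{1242 \left(1 + 7086312\right) + \left(3111893 \left(- \frac{1}{720002}\right) - - \frac{10450}{974617}\right)} = \frac{1}{1242 \cdot 7086313 + \left(- \frac{3111893}{720002} + \frac{10450}{974617}\right)} = \frac{1}{8801200746 - \frac{3025379799081}{701726189234}} = \frac{1}{\frac{6176033057148638169483}{701726189234}} = \frac{701726189234}{6176033057148638169483}$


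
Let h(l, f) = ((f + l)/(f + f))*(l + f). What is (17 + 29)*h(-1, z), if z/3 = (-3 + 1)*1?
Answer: -1127/6 ≈ -187.83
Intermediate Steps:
z = -6 (z = 3*((-3 + 1)*1) = 3*(-2*1) = 3*(-2) = -6)
h(l, f) = (f + l)**2/(2*f) (h(l, f) = ((f + l)/((2*f)))*(f + l) = ((f + l)*(1/(2*f)))*(f + l) = ((f + l)/(2*f))*(f + l) = (f + l)**2/(2*f))
(17 + 29)*h(-1, z) = (17 + 29)*((1/2)*(-6 - 1)**2/(-6)) = 46*((1/2)*(-1/6)*(-7)**2) = 46*((1/2)*(-1/6)*49) = 46*(-49/12) = -1127/6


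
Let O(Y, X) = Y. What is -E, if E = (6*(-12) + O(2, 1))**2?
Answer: -4900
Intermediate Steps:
E = 4900 (E = (6*(-12) + 2)**2 = (-72 + 2)**2 = (-70)**2 = 4900)
-E = -1*4900 = -4900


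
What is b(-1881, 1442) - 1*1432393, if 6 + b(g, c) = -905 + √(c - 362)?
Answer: -1433304 + 6*√30 ≈ -1.4333e+6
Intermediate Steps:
b(g, c) = -911 + √(-362 + c) (b(g, c) = -6 + (-905 + √(c - 362)) = -6 + (-905 + √(-362 + c)) = -911 + √(-362 + c))
b(-1881, 1442) - 1*1432393 = (-911 + √(-362 + 1442)) - 1*1432393 = (-911 + √1080) - 1432393 = (-911 + 6*√30) - 1432393 = -1433304 + 6*√30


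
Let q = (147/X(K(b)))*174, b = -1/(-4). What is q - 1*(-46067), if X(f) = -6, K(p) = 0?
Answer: 41804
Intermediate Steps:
b = ¼ (b = -1*(-¼) = ¼ ≈ 0.25000)
q = -4263 (q = (147/(-6))*174 = (147*(-⅙))*174 = -49/2*174 = -4263)
q - 1*(-46067) = -4263 - 1*(-46067) = -4263 + 46067 = 41804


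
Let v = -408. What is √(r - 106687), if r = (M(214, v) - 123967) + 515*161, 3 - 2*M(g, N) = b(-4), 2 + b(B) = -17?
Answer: 4*I*√9233 ≈ 384.35*I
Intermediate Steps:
b(B) = -19 (b(B) = -2 - 17 = -19)
M(g, N) = 11 (M(g, N) = 3/2 - ½*(-19) = 3/2 + 19/2 = 11)
r = -41041 (r = (11 - 123967) + 515*161 = -123956 + 82915 = -41041)
√(r - 106687) = √(-41041 - 106687) = √(-147728) = 4*I*√9233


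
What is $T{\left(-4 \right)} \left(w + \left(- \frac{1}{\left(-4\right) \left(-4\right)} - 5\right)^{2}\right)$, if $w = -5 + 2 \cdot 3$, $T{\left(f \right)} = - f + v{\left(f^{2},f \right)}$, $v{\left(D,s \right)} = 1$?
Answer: $\frac{34085}{256} \approx 133.14$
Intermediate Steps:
$T{\left(f \right)} = 1 - f$ ($T{\left(f \right)} = - f + 1 = 1 - f$)
$w = 1$ ($w = -5 + 6 = 1$)
$T{\left(-4 \right)} \left(w + \left(- \frac{1}{\left(-4\right) \left(-4\right)} - 5\right)^{2}\right) = \left(1 - -4\right) \left(1 + \left(- \frac{1}{\left(-4\right) \left(-4\right)} - 5\right)^{2}\right) = \left(1 + 4\right) \left(1 + \left(- \frac{1}{16} - 5\right)^{2}\right) = 5 \left(1 + \left(\left(-1\right) \frac{1}{16} - 5\right)^{2}\right) = 5 \left(1 + \left(- \frac{1}{16} - 5\right)^{2}\right) = 5 \left(1 + \left(- \frac{81}{16}\right)^{2}\right) = 5 \left(1 + \frac{6561}{256}\right) = 5 \cdot \frac{6817}{256} = \frac{34085}{256}$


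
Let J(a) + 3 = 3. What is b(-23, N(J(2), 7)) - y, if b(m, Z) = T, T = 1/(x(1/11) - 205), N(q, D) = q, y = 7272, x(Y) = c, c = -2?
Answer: -1505305/207 ≈ -7272.0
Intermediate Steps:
J(a) = 0 (J(a) = -3 + 3 = 0)
x(Y) = -2
T = -1/207 (T = 1/(-2 - 205) = 1/(-207) = -1/207 ≈ -0.0048309)
b(m, Z) = -1/207
b(-23, N(J(2), 7)) - y = -1/207 - 1*7272 = -1/207 - 7272 = -1505305/207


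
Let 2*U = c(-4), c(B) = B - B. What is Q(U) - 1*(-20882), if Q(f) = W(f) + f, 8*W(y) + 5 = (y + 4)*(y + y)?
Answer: 167051/8 ≈ 20881.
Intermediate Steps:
c(B) = 0
U = 0 (U = (½)*0 = 0)
W(y) = -5/8 + y*(4 + y)/4 (W(y) = -5/8 + ((y + 4)*(y + y))/8 = -5/8 + ((4 + y)*(2*y))/8 = -5/8 + (2*y*(4 + y))/8 = -5/8 + y*(4 + y)/4)
Q(f) = -5/8 + 2*f + f²/4 (Q(f) = (-5/8 + f + f²/4) + f = -5/8 + 2*f + f²/4)
Q(U) - 1*(-20882) = (-5/8 + 2*0 + (¼)*0²) - 1*(-20882) = (-5/8 + 0 + (¼)*0) + 20882 = (-5/8 + 0 + 0) + 20882 = -5/8 + 20882 = 167051/8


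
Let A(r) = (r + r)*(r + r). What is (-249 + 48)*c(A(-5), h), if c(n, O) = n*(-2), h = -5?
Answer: 40200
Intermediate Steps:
A(r) = 4*r**2 (A(r) = (2*r)*(2*r) = 4*r**2)
c(n, O) = -2*n
(-249 + 48)*c(A(-5), h) = (-249 + 48)*(-8*(-5)**2) = -(-402)*4*25 = -(-402)*100 = -201*(-200) = 40200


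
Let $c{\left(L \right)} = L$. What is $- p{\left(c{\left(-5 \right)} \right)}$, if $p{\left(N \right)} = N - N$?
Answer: $0$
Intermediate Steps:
$p{\left(N \right)} = 0$
$- p{\left(c{\left(-5 \right)} \right)} = \left(-1\right) 0 = 0$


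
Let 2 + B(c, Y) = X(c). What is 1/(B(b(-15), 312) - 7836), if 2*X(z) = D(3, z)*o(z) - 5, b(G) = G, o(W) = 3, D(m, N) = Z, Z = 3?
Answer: -1/7836 ≈ -0.00012762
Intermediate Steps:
D(m, N) = 3
X(z) = 2 (X(z) = (3*3 - 5)/2 = (9 - 5)/2 = (½)*4 = 2)
B(c, Y) = 0 (B(c, Y) = -2 + 2 = 0)
1/(B(b(-15), 312) - 7836) = 1/(0 - 7836) = 1/(-7836) = -1/7836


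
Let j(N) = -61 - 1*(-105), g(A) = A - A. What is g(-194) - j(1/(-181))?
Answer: -44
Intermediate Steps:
g(A) = 0
j(N) = 44 (j(N) = -61 + 105 = 44)
g(-194) - j(1/(-181)) = 0 - 1*44 = 0 - 44 = -44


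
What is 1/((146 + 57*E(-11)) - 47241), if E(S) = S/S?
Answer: -1/47038 ≈ -2.1259e-5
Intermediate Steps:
E(S) = 1
1/((146 + 57*E(-11)) - 47241) = 1/((146 + 57*1) - 47241) = 1/((146 + 57) - 47241) = 1/(203 - 47241) = 1/(-47038) = -1/47038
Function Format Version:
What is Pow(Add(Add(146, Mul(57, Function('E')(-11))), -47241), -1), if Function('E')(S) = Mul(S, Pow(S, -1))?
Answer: Rational(-1, 47038) ≈ -2.1259e-5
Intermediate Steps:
Function('E')(S) = 1
Pow(Add(Add(146, Mul(57, Function('E')(-11))), -47241), -1) = Pow(Add(Add(146, Mul(57, 1)), -47241), -1) = Pow(Add(Add(146, 57), -47241), -1) = Pow(Add(203, -47241), -1) = Pow(-47038, -1) = Rational(-1, 47038)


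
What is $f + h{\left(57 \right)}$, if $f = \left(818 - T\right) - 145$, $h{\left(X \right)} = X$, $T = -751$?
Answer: $1481$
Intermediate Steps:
$f = 1424$ ($f = \left(818 - -751\right) - 145 = \left(818 + 751\right) - 145 = 1569 - 145 = 1424$)
$f + h{\left(57 \right)} = 1424 + 57 = 1481$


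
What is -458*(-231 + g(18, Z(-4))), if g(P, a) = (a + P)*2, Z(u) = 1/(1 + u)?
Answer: 268846/3 ≈ 89615.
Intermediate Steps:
g(P, a) = 2*P + 2*a (g(P, a) = (P + a)*2 = 2*P + 2*a)
-458*(-231 + g(18, Z(-4))) = -458*(-231 + (2*18 + 2/(1 - 4))) = -458*(-231 + (36 + 2/(-3))) = -458*(-231 + (36 + 2*(-1/3))) = -458*(-231 + (36 - 2/3)) = -458*(-231 + 106/3) = -458*(-587/3) = 268846/3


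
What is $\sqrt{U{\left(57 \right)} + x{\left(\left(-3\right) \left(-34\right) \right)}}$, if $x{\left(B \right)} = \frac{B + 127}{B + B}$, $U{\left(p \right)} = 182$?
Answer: $\frac{\sqrt{1905207}}{102} \approx 13.532$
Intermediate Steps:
$x{\left(B \right)} = \frac{127 + B}{2 B}$
$\sqrt{U{\left(57 \right)} + x{\left(\left(-3\right) \left(-34\right) \right)}} = \sqrt{182 + \frac{127 - -102}{2 \left(\left(-3\right) \left(-34\right)\right)}} = \sqrt{182 + \frac{127 + 102}{2 \cdot 102}} = \sqrt{182 + \frac{1}{2} \cdot \frac{1}{102} \cdot 229} = \sqrt{182 + \frac{229}{204}} = \sqrt{\frac{37357}{204}} = \frac{\sqrt{1905207}}{102}$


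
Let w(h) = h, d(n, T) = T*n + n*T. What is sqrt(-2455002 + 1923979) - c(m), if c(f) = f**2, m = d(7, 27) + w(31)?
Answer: -167281 + I*sqrt(531023) ≈ -1.6728e+5 + 728.71*I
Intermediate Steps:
d(n, T) = 2*T*n (d(n, T) = T*n + T*n = 2*T*n)
m = 409 (m = 2*27*7 + 31 = 378 + 31 = 409)
sqrt(-2455002 + 1923979) - c(m) = sqrt(-2455002 + 1923979) - 1*409**2 = sqrt(-531023) - 1*167281 = I*sqrt(531023) - 167281 = -167281 + I*sqrt(531023)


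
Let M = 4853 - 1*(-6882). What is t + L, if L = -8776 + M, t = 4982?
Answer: 7941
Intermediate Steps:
M = 11735 (M = 4853 + 6882 = 11735)
L = 2959 (L = -8776 + 11735 = 2959)
t + L = 4982 + 2959 = 7941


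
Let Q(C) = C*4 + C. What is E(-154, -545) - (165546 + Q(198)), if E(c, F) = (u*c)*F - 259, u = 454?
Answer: 37937425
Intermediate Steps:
Q(C) = 5*C (Q(C) = 4*C + C = 5*C)
E(c, F) = -259 + 454*F*c (E(c, F) = (454*c)*F - 259 = 454*F*c - 259 = -259 + 454*F*c)
E(-154, -545) - (165546 + Q(198)) = (-259 + 454*(-545)*(-154)) - (165546 + 5*198) = (-259 + 38104220) - (165546 + 990) = 38103961 - 1*166536 = 38103961 - 166536 = 37937425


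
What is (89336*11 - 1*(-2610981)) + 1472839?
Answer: 5066516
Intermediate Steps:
(89336*11 - 1*(-2610981)) + 1472839 = (982696 + 2610981) + 1472839 = 3593677 + 1472839 = 5066516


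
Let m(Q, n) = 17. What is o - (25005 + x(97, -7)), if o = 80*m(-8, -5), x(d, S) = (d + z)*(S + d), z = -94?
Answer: -23915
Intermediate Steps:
x(d, S) = (-94 + d)*(S + d) (x(d, S) = (d - 94)*(S + d) = (-94 + d)*(S + d))
o = 1360 (o = 80*17 = 1360)
o - (25005 + x(97, -7)) = 1360 - (25005 + (97² - 94*(-7) - 94*97 - 7*97)) = 1360 - (25005 + (9409 + 658 - 9118 - 679)) = 1360 - (25005 + 270) = 1360 - 1*25275 = 1360 - 25275 = -23915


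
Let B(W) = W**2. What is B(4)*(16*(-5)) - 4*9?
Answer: -1316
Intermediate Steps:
B(4)*(16*(-5)) - 4*9 = 4**2*(16*(-5)) - 4*9 = 16*(-80) - 36 = -1280 - 36 = -1316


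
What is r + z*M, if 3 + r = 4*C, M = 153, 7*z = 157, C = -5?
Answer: 23860/7 ≈ 3408.6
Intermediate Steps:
z = 157/7 (z = (⅐)*157 = 157/7 ≈ 22.429)
r = -23 (r = -3 + 4*(-5) = -3 - 20 = -23)
r + z*M = -23 + (157/7)*153 = -23 + 24021/7 = 23860/7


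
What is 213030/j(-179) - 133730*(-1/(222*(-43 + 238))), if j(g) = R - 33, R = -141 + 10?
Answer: -460006849/354978 ≈ -1295.9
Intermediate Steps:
R = -131
j(g) = -164 (j(g) = -131 - 33 = -164)
213030/j(-179) - 133730*(-1/(222*(-43 + 238))) = 213030/(-164) - 133730*(-1/(222*(-43 + 238))) = 213030*(-1/164) - 133730/(195*(-222)) = -106515/82 - 133730/(-43290) = -106515/82 - 133730*(-1/43290) = -106515/82 + 13373/4329 = -460006849/354978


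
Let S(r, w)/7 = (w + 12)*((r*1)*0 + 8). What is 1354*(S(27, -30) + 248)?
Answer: -1029040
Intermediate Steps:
S(r, w) = 672 + 56*w (S(r, w) = 7*((w + 12)*((r*1)*0 + 8)) = 7*((12 + w)*(r*0 + 8)) = 7*((12 + w)*(0 + 8)) = 7*((12 + w)*8) = 7*(96 + 8*w) = 672 + 56*w)
1354*(S(27, -30) + 248) = 1354*((672 + 56*(-30)) + 248) = 1354*((672 - 1680) + 248) = 1354*(-1008 + 248) = 1354*(-760) = -1029040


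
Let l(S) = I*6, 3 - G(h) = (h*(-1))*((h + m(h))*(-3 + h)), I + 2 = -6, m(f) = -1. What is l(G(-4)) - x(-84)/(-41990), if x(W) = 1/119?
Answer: -239846879/4996810 ≈ -48.000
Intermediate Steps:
x(W) = 1/119
I = -8 (I = -2 - 6 = -8)
G(h) = 3 + h*(-1 + h)*(-3 + h) (G(h) = 3 - h*(-1)*(h - 1)*(-3 + h) = 3 - (-h)*(-1 + h)*(-3 + h) = 3 - (-1)*h*(-1 + h)*(-3 + h) = 3 + h*(-1 + h)*(-3 + h))
l(S) = -48 (l(S) = -8*6 = -48)
l(G(-4)) - x(-84)/(-41990) = -48 - 1/(119*(-41990)) = -48 - (-1)/(119*41990) = -48 - 1*(-1/4996810) = -48 + 1/4996810 = -239846879/4996810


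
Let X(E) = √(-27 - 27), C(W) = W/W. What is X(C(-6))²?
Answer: -54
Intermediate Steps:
C(W) = 1
X(E) = 3*I*√6 (X(E) = √(-54) = 3*I*√6)
X(C(-6))² = (3*I*√6)² = -54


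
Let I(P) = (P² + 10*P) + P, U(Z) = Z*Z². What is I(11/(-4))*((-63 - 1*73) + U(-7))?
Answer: 173877/16 ≈ 10867.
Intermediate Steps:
U(Z) = Z³
I(P) = P² + 11*P
I(11/(-4))*((-63 - 1*73) + U(-7)) = ((11/(-4))*(11 + 11/(-4)))*((-63 - 1*73) + (-7)³) = ((11*(-¼))*(11 + 11*(-¼)))*((-63 - 73) - 343) = (-11*(11 - 11/4)/4)*(-136 - 343) = -11/4*33/4*(-479) = -363/16*(-479) = 173877/16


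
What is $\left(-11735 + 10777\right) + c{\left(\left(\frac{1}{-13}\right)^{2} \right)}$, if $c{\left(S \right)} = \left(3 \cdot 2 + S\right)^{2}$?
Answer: $- \frac{26331213}{28561} \approx -921.93$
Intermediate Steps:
$c{\left(S \right)} = \left(6 + S\right)^{2}$
$\left(-11735 + 10777\right) + c{\left(\left(\frac{1}{-13}\right)^{2} \right)} = \left(-11735 + 10777\right) + \left(6 + \left(\frac{1}{-13}\right)^{2}\right)^{2} = -958 + \left(6 + \left(- \frac{1}{13}\right)^{2}\right)^{2} = -958 + \left(6 + \frac{1}{169}\right)^{2} = -958 + \left(\frac{1015}{169}\right)^{2} = -958 + \frac{1030225}{28561} = - \frac{26331213}{28561}$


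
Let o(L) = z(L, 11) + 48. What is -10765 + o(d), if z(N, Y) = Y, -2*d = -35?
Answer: -10706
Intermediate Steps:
d = 35/2 (d = -½*(-35) = 35/2 ≈ 17.500)
o(L) = 59 (o(L) = 11 + 48 = 59)
-10765 + o(d) = -10765 + 59 = -10706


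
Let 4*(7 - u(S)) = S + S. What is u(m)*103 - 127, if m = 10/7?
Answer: 3643/7 ≈ 520.43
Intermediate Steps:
m = 10/7 (m = 10*(⅐) = 10/7 ≈ 1.4286)
u(S) = 7 - S/2 (u(S) = 7 - (S + S)/4 = 7 - S/2)
u(m)*103 - 127 = (7 - ½*10/7)*103 - 127 = (7 - 5/7)*103 - 127 = (44/7)*103 - 127 = 4532/7 - 127 = 3643/7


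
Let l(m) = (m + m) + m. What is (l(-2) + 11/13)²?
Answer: 4489/169 ≈ 26.562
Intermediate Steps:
l(m) = 3*m (l(m) = 2*m + m = 3*m)
(l(-2) + 11/13)² = (3*(-2) + 11/13)² = (-6 + 11*(1/13))² = (-6 + 11/13)² = (-67/13)² = 4489/169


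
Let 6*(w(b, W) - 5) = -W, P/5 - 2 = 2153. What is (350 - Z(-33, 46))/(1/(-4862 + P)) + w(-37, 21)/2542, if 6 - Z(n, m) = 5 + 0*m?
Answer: 10491530511/5084 ≈ 2.0636e+6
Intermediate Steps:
P = 10775 (P = 10 + 5*2153 = 10 + 10765 = 10775)
Z(n, m) = 1 (Z(n, m) = 6 - (5 + 0*m) = 6 - (5 + 0) = 6 - 1*5 = 6 - 5 = 1)
w(b, W) = 5 - W/6 (w(b, W) = 5 + (-W)/6 = 5 - W/6)
(350 - Z(-33, 46))/(1/(-4862 + P)) + w(-37, 21)/2542 = (350 - 1*1)/(1/(-4862 + 10775)) + (5 - 1/6*21)/2542 = (350 - 1)/(1/5913) + (5 - 7/2)*(1/2542) = 349/(1/5913) + (3/2)*(1/2542) = 349*5913 + 3/5084 = 2063637 + 3/5084 = 10491530511/5084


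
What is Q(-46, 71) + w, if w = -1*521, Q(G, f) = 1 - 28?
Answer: -548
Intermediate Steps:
Q(G, f) = -27
w = -521
Q(-46, 71) + w = -27 - 521 = -548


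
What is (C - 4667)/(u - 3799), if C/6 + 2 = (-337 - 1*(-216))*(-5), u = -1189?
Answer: 1049/4988 ≈ 0.21030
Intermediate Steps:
C = 3618 (C = -12 + 6*((-337 - 1*(-216))*(-5)) = -12 + 6*((-337 + 216)*(-5)) = -12 + 6*(-121*(-5)) = -12 + 6*605 = -12 + 3630 = 3618)
(C - 4667)/(u - 3799) = (3618 - 4667)/(-1189 - 3799) = -1049/(-4988) = -1049*(-1/4988) = 1049/4988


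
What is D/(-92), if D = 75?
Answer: -75/92 ≈ -0.81522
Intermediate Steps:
D/(-92) = 75/(-92) = 75*(-1/92) = -75/92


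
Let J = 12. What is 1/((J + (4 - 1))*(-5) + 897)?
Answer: 1/822 ≈ 0.0012165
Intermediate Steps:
1/((J + (4 - 1))*(-5) + 897) = 1/((12 + (4 - 1))*(-5) + 897) = 1/((12 + 3)*(-5) + 897) = 1/(15*(-5) + 897) = 1/(-75 + 897) = 1/822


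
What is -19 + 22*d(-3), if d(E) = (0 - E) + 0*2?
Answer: 47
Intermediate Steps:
d(E) = -E (d(E) = -E + 0 = -E)
-19 + 22*d(-3) = -19 + 22*(-1*(-3)) = -19 + 22*3 = -19 + 66 = 47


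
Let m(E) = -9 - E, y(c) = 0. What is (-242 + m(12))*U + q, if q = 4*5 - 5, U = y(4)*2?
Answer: 15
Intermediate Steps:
U = 0 (U = 0*2 = 0)
q = 15 (q = 20 - 5 = 15)
(-242 + m(12))*U + q = (-242 + (-9 - 1*12))*0 + 15 = (-242 + (-9 - 12))*0 + 15 = (-242 - 21)*0 + 15 = -263*0 + 15 = 0 + 15 = 15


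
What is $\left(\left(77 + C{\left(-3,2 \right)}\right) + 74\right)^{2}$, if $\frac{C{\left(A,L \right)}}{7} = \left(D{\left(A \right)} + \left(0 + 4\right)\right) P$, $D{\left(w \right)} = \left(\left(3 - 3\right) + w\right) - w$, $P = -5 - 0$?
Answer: $121$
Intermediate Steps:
$P = -5$ ($P = -5 + 0 = -5$)
$D{\left(w \right)} = 0$ ($D{\left(w \right)} = \left(0 + w\right) - w = w - w = 0$)
$C{\left(A,L \right)} = -140$ ($C{\left(A,L \right)} = 7 \left(0 + \left(0 + 4\right)\right) \left(-5\right) = 7 \left(0 + 4\right) \left(-5\right) = 7 \cdot 4 \left(-5\right) = 7 \left(-20\right) = -140$)
$\left(\left(77 + C{\left(-3,2 \right)}\right) + 74\right)^{2} = \left(\left(77 - 140\right) + 74\right)^{2} = \left(-63 + 74\right)^{2} = 11^{2} = 121$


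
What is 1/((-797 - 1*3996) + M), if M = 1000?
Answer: -1/3793 ≈ -0.00026364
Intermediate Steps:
1/((-797 - 1*3996) + M) = 1/((-797 - 1*3996) + 1000) = 1/((-797 - 3996) + 1000) = 1/(-4793 + 1000) = 1/(-3793) = -1/3793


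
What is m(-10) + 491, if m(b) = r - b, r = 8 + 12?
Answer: 521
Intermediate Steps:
r = 20
m(b) = 20 - b
m(-10) + 491 = (20 - 1*(-10)) + 491 = (20 + 10) + 491 = 30 + 491 = 521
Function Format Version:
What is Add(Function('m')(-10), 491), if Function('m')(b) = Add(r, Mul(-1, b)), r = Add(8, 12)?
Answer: 521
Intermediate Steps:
r = 20
Function('m')(b) = Add(20, Mul(-1, b))
Add(Function('m')(-10), 491) = Add(Add(20, Mul(-1, -10)), 491) = Add(Add(20, 10), 491) = Add(30, 491) = 521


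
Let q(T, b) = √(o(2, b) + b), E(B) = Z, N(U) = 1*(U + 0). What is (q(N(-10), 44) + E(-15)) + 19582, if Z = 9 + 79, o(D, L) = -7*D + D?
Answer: 19670 + 4*√2 ≈ 19676.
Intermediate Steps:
o(D, L) = -6*D
N(U) = U (N(U) = 1*U = U)
Z = 88
E(B) = 88
q(T, b) = √(-12 + b) (q(T, b) = √(-6*2 + b) = √(-12 + b))
(q(N(-10), 44) + E(-15)) + 19582 = (√(-12 + 44) + 88) + 19582 = (√32 + 88) + 19582 = (4*√2 + 88) + 19582 = (88 + 4*√2) + 19582 = 19670 + 4*√2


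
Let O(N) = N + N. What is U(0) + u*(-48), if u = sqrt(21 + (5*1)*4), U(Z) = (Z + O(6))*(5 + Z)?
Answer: 60 - 48*sqrt(41) ≈ -247.35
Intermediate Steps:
O(N) = 2*N
U(Z) = (5 + Z)*(12 + Z) (U(Z) = (Z + 2*6)*(5 + Z) = (Z + 12)*(5 + Z) = (12 + Z)*(5 + Z) = (5 + Z)*(12 + Z))
u = sqrt(41) (u = sqrt(21 + 5*4) = sqrt(21 + 20) = sqrt(41) ≈ 6.4031)
U(0) + u*(-48) = (60 + 0**2 + 17*0) + sqrt(41)*(-48) = (60 + 0 + 0) - 48*sqrt(41) = 60 - 48*sqrt(41)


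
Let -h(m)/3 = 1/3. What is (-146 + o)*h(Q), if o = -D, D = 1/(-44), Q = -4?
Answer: 6423/44 ≈ 145.98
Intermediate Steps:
h(m) = -1 (h(m) = -3/3 = -3*⅓ = -1)
D = -1/44 (D = 1*(-1/44) = -1/44 ≈ -0.022727)
o = 1/44 (o = -1*(-1/44) = 1/44 ≈ 0.022727)
(-146 + o)*h(Q) = (-146 + 1/44)*(-1) = -6423/44*(-1) = 6423/44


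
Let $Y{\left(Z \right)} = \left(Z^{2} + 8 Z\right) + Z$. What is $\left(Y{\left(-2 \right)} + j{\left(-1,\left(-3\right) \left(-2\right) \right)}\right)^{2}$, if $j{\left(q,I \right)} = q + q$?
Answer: $256$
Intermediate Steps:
$j{\left(q,I \right)} = 2 q$
$Y{\left(Z \right)} = Z^{2} + 9 Z$
$\left(Y{\left(-2 \right)} + j{\left(-1,\left(-3\right) \left(-2\right) \right)}\right)^{2} = \left(- 2 \left(9 - 2\right) + 2 \left(-1\right)\right)^{2} = \left(\left(-2\right) 7 - 2\right)^{2} = \left(-14 - 2\right)^{2} = \left(-16\right)^{2} = 256$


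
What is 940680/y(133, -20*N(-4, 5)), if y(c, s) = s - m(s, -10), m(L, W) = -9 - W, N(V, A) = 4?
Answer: -34840/3 ≈ -11613.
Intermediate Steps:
y(c, s) = -1 + s (y(c, s) = s - (-9 - 1*(-10)) = s - (-9 + 10) = s - 1*1 = s - 1 = -1 + s)
940680/y(133, -20*N(-4, 5)) = 940680/(-1 - 20*4) = 940680/(-1 - 80) = 940680/(-81) = 940680*(-1/81) = -34840/3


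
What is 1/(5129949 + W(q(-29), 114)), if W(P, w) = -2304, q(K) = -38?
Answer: 1/5127645 ≈ 1.9502e-7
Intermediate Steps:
1/(5129949 + W(q(-29), 114)) = 1/(5129949 - 2304) = 1/5127645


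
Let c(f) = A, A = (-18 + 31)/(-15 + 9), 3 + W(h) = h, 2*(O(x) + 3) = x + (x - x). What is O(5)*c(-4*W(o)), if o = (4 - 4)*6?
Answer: 13/12 ≈ 1.0833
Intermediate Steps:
O(x) = -3 + x/2 (O(x) = -3 + (x + (x - x))/2 = -3 + (x + 0)/2 = -3 + x/2)
o = 0 (o = 0*6 = 0)
W(h) = -3 + h
A = -13/6 (A = 13/(-6) = 13*(-⅙) = -13/6 ≈ -2.1667)
c(f) = -13/6
O(5)*c(-4*W(o)) = (-3 + (½)*5)*(-13/6) = (-3 + 5/2)*(-13/6) = -½*(-13/6) = 13/12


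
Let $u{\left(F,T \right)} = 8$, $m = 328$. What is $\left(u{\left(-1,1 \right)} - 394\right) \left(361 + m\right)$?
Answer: $-265954$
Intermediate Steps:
$\left(u{\left(-1,1 \right)} - 394\right) \left(361 + m\right) = \left(8 - 394\right) \left(361 + 328\right) = \left(-386\right) 689 = -265954$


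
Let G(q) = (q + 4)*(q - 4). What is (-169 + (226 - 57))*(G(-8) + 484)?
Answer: 0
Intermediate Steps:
G(q) = (-4 + q)*(4 + q) (G(q) = (4 + q)*(-4 + q) = (-4 + q)*(4 + q))
(-169 + (226 - 57))*(G(-8) + 484) = (-169 + (226 - 57))*((-16 + (-8)²) + 484) = (-169 + 169)*((-16 + 64) + 484) = 0*(48 + 484) = 0*532 = 0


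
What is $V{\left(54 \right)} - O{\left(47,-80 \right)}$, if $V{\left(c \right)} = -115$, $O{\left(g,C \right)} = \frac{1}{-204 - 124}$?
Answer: $- \frac{37719}{328} \approx -115.0$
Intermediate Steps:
$O{\left(g,C \right)} = - \frac{1}{328}$ ($O{\left(g,C \right)} = \frac{1}{-328} = - \frac{1}{328}$)
$V{\left(54 \right)} - O{\left(47,-80 \right)} = -115 - - \frac{1}{328} = -115 + \frac{1}{328} = - \frac{37719}{328}$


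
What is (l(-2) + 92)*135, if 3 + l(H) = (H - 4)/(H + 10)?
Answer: 47655/4 ≈ 11914.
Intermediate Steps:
l(H) = -3 + (-4 + H)/(10 + H) (l(H) = -3 + (H - 4)/(H + 10) = -3 + (-4 + H)/(10 + H))
(l(-2) + 92)*135 = (2*(-17 - 1*(-2))/(10 - 2) + 92)*135 = (2*(-17 + 2)/8 + 92)*135 = (2*(⅛)*(-15) + 92)*135 = (-15/4 + 92)*135 = (353/4)*135 = 47655/4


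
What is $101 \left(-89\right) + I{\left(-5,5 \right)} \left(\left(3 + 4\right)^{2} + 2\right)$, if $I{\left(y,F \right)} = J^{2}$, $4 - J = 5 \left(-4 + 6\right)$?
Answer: $-7153$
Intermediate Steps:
$J = -6$ ($J = 4 - 5 \left(-4 + 6\right) = 4 - 5 \cdot 2 = 4 - 10 = -6$)
$I{\left(y,F \right)} = 36$ ($I{\left(y,F \right)} = \left(-6\right)^{2} = 36$)
$101 \left(-89\right) + I{\left(-5,5 \right)} \left(\left(3 + 4\right)^{2} + 2\right) = 101 \left(-89\right) + 36 \left(\left(3 + 4\right)^{2} + 2\right) = -8989 + 36 \left(7^{2} + 2\right) = -8989 + 36 \left(49 + 2\right) = -8989 + 36 \cdot 51 = -8989 + 1836 = -7153$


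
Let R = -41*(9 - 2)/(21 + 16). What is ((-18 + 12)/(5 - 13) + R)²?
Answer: 1075369/21904 ≈ 49.095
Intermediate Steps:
R = -287/37 (R = -41/(37/7) = -41/(37*(⅐)) = -41/37/7 = -41*7/37 = -287/37 ≈ -7.7568)
((-18 + 12)/(5 - 13) + R)² = ((-18 + 12)/(5 - 13) - 287/37)² = (-6/(-8) - 287/37)² = (-6*(-⅛) - 287/37)² = (¾ - 287/37)² = (-1037/148)² = 1075369/21904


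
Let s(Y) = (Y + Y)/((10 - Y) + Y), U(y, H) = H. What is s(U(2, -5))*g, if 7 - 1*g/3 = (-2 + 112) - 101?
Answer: 6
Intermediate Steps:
g = -6 (g = 21 - 3*((-2 + 112) - 101) = 21 - 3*(110 - 101) = 21 - 3*9 = 21 - 27 = -6)
s(Y) = Y/5 (s(Y) = (2*Y)/10 = (2*Y)*(1/10) = Y/5)
s(U(2, -5))*g = ((1/5)*(-5))*(-6) = -1*(-6) = 6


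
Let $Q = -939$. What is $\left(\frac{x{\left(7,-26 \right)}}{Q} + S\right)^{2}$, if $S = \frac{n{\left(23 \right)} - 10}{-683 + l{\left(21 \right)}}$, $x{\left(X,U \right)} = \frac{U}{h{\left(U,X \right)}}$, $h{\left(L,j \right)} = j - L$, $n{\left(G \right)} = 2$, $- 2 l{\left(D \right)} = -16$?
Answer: $\frac{869896036}{5401092200625} \approx 0.00016106$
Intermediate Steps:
$l{\left(D \right)} = 8$ ($l{\left(D \right)} = \left(- \frac{1}{2}\right) \left(-16\right) = 8$)
$x{\left(X,U \right)} = \frac{U}{X - U}$
$S = \frac{8}{675}$ ($S = \frac{2 - 10}{-683 + 8} = - \frac{8}{-675} = \left(-8\right) \left(- \frac{1}{675}\right) = \frac{8}{675} \approx 0.011852$)
$\left(\frac{x{\left(7,-26 \right)}}{Q} + S\right)^{2} = \left(\frac{\left(-1\right) \left(-26\right) \frac{1}{-26 - 7}}{-939} + \frac{8}{675}\right)^{2} = \left(\left(-1\right) \left(-26\right) \frac{1}{-26 - 7} \left(- \frac{1}{939}\right) + \frac{8}{675}\right)^{2} = \left(\left(-1\right) \left(-26\right) \frac{1}{-33} \left(- \frac{1}{939}\right) + \frac{8}{675}\right)^{2} = \left(\left(-1\right) \left(-26\right) \left(- \frac{1}{33}\right) \left(- \frac{1}{939}\right) + \frac{8}{675}\right)^{2} = \left(\left(- \frac{26}{33}\right) \left(- \frac{1}{939}\right) + \frac{8}{675}\right)^{2} = \left(\frac{26}{30987} + \frac{8}{675}\right)^{2} = \left(\frac{29494}{2324025}\right)^{2} = \frac{869896036}{5401092200625}$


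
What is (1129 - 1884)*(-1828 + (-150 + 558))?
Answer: 1072100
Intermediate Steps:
(1129 - 1884)*(-1828 + (-150 + 558)) = -755*(-1828 + 408) = -755*(-1420) = 1072100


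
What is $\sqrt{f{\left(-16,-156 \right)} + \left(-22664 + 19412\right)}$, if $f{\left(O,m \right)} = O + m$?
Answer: $4 i \sqrt{214} \approx 58.515 i$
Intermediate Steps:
$\sqrt{f{\left(-16,-156 \right)} + \left(-22664 + 19412\right)} = \sqrt{\left(-16 - 156\right) + \left(-22664 + 19412\right)} = \sqrt{-172 - 3252} = \sqrt{-3424} = 4 i \sqrt{214}$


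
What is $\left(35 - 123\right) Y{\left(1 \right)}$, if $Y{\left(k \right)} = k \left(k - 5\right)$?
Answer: $352$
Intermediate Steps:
$Y{\left(k \right)} = k \left(-5 + k\right)$
$\left(35 - 123\right) Y{\left(1 \right)} = \left(35 - 123\right) 1 \left(-5 + 1\right) = - 88 \cdot 1 \left(-4\right) = \left(-88\right) \left(-4\right) = 352$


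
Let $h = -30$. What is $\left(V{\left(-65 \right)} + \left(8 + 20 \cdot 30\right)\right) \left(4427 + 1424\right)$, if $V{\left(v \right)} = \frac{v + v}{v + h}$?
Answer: $\frac{67742878}{19} \approx 3.5654 \cdot 10^{6}$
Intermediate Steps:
$V{\left(v \right)} = \frac{2 v}{-30 + v}$ ($V{\left(v \right)} = \frac{v + v}{v - 30} = \frac{2 v}{-30 + v}$)
$\left(V{\left(-65 \right)} + \left(8 + 20 \cdot 30\right)\right) \left(4427 + 1424\right) = \left(2 \left(-65\right) \frac{1}{-30 - 65} + \left(8 + 20 \cdot 30\right)\right) \left(4427 + 1424\right) = \left(2 \left(-65\right) \frac{1}{-95} + \left(8 + 600\right)\right) 5851 = \left(2 \left(-65\right) \left(- \frac{1}{95}\right) + 608\right) 5851 = \left(\frac{26}{19} + 608\right) 5851 = \frac{11578}{19} \cdot 5851 = \frac{67742878}{19}$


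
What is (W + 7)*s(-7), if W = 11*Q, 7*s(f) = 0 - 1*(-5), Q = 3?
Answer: 200/7 ≈ 28.571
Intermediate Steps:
s(f) = 5/7 (s(f) = (0 - 1*(-5))/7 = (0 + 5)/7 = (⅐)*5 = 5/7)
W = 33 (W = 11*3 = 33)
(W + 7)*s(-7) = (33 + 7)*(5/7) = 40*(5/7) = 200/7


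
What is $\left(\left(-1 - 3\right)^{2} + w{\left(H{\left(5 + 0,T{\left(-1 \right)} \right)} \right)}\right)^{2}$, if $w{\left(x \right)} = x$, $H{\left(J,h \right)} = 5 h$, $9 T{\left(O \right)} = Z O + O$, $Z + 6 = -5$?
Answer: $\frac{37636}{81} \approx 464.64$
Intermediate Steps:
$Z = -11$ ($Z = -6 - 5 = -11$)
$T{\left(O \right)} = - \frac{10 O}{9}$ ($T{\left(O \right)} = \frac{- 11 O + O}{9} = \frac{\left(-10\right) O}{9} = - \frac{10 O}{9}$)
$\left(\left(-1 - 3\right)^{2} + w{\left(H{\left(5 + 0,T{\left(-1 \right)} \right)} \right)}\right)^{2} = \left(\left(-1 - 3\right)^{2} + 5 \left(\left(- \frac{10}{9}\right) \left(-1\right)\right)\right)^{2} = \left(\left(-1 - 3\right)^{2} + 5 \cdot \frac{10}{9}\right)^{2} = \left(\left(-4\right)^{2} + \frac{50}{9}\right)^{2} = \left(16 + \frac{50}{9}\right)^{2} = \left(\frac{194}{9}\right)^{2} = \frac{37636}{81}$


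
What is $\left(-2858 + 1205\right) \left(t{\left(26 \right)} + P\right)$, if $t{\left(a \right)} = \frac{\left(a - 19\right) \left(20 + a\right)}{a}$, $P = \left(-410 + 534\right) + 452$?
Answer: $- \frac{12643797}{13} \approx -9.726 \cdot 10^{5}$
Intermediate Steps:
$P = 576$ ($P = 124 + 452 = 576$)
$t{\left(a \right)} = \frac{\left(-19 + a\right) \left(20 + a\right)}{a}$
$\left(-2858 + 1205\right) \left(t{\left(26 \right)} + P\right) = \left(-2858 + 1205\right) \left(\left(1 + 26 - \frac{380}{26}\right) + 576\right) = - 1653 \left(\left(1 + 26 - \frac{190}{13}\right) + 576\right) = - 1653 \left(\frac{161}{13} + 576\right) = \left(-1653\right) \frac{7649}{13} = - \frac{12643797}{13}$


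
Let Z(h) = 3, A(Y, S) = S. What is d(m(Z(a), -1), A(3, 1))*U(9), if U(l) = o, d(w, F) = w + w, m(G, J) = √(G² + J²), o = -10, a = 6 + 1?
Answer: -20*√10 ≈ -63.246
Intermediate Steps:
a = 7
d(w, F) = 2*w
U(l) = -10
d(m(Z(a), -1), A(3, 1))*U(9) = (2*√(3² + (-1)²))*(-10) = (2*√(9 + 1))*(-10) = (2*√10)*(-10) = -20*√10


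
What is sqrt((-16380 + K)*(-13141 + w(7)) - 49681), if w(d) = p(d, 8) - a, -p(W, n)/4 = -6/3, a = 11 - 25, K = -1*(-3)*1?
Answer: sqrt(214800182) ≈ 14656.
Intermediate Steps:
K = 3 (K = 3*1 = 3)
a = -14
p(W, n) = 8 (p(W, n) = -(-24)/3 = -4*(-2) = 8)
w(d) = 22 (w(d) = 8 - 1*(-14) = 8 + 14 = 22)
sqrt((-16380 + K)*(-13141 + w(7)) - 49681) = sqrt((-16380 + 3)*(-13141 + 22) - 49681) = sqrt(-16377*(-13119) - 49681) = sqrt(214849863 - 49681) = sqrt(214800182)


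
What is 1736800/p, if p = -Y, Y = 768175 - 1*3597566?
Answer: 1736800/2829391 ≈ 0.61384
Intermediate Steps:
Y = -2829391 (Y = 768175 - 3597566 = -2829391)
p = 2829391 (p = -1*(-2829391) = 2829391)
1736800/p = 1736800/2829391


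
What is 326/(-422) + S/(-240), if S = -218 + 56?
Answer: -823/8440 ≈ -0.097512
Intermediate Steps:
S = -162
326/(-422) + S/(-240) = 326/(-422) - 162/(-240) = 326*(-1/422) - 162*(-1/240) = -163/211 + 27/40 = -823/8440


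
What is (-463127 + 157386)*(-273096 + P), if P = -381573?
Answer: 200159154729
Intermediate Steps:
(-463127 + 157386)*(-273096 + P) = (-463127 + 157386)*(-273096 - 381573) = -305741*(-654669) = 200159154729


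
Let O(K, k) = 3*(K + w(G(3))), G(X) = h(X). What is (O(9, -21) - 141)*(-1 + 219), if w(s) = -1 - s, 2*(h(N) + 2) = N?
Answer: -25179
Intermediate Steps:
h(N) = -2 + N/2
G(X) = -2 + X/2
O(K, k) = -3/2 + 3*K (O(K, k) = 3*(K + (-1 - (-2 + (½)*3))) = 3*(K + (-1 - (-2 + 3/2))) = 3*(K + (-1 - 1*(-½))) = 3*(K + (-1 + ½)) = 3*(K - ½) = 3*(-½ + K) = -3/2 + 3*K)
(O(9, -21) - 141)*(-1 + 219) = ((-3/2 + 3*9) - 141)*(-1 + 219) = ((-3/2 + 27) - 141)*218 = (51/2 - 141)*218 = -231/2*218 = -25179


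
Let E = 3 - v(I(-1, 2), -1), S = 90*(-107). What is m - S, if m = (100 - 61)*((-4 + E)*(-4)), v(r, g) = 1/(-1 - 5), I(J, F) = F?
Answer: 9760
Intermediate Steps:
v(r, g) = -⅙ (v(r, g) = 1/(-6) = -⅙)
S = -9630
E = 19/6 (E = 3 - 1*(-⅙) = 3 + ⅙ = 19/6 ≈ 3.1667)
m = 130 (m = (100 - 61)*((-4 + 19/6)*(-4)) = 39*(-⅚*(-4)) = 39*(10/3) = 130)
m - S = 130 - 1*(-9630) = 130 + 9630 = 9760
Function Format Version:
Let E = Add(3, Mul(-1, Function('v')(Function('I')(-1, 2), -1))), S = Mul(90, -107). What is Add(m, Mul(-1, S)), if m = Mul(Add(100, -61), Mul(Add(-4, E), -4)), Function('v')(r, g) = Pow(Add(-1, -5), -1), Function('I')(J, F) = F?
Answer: 9760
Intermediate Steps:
Function('v')(r, g) = Rational(-1, 6) (Function('v')(r, g) = Pow(-6, -1) = Rational(-1, 6))
S = -9630
E = Rational(19, 6) (E = Add(3, Mul(-1, Rational(-1, 6))) = Add(3, Rational(1, 6)) = Rational(19, 6) ≈ 3.1667)
m = 130 (m = Mul(Add(100, -61), Mul(Add(-4, Rational(19, 6)), -4)) = Mul(39, Mul(Rational(-5, 6), -4)) = Mul(39, Rational(10, 3)) = 130)
Add(m, Mul(-1, S)) = Add(130, Mul(-1, -9630)) = Add(130, 9630) = 9760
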